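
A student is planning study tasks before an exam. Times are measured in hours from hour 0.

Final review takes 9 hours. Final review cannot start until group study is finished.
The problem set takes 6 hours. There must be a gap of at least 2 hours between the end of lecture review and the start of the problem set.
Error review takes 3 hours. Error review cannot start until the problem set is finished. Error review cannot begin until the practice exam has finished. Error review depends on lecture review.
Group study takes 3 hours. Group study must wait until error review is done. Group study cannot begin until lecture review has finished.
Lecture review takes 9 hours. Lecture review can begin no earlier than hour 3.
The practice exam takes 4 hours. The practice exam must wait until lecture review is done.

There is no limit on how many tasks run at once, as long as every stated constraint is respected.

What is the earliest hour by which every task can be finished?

Lecture review cannot begin until its own release at hour 3. It runs from hour 3 to 3 + 9 = hour 12.
The practice exam cannot begin until lecture review (finishes hour 12). It runs from hour 12 to 12 + 4 = hour 16.
After lecture review (finishes hour 12, plus 2-hour gap → hour 14), the problem set can start at hour 14 and finishes at hour 20.
For error review: the problem set (finishes hour 20); the practice exam (finishes hour 16); lecture review (finishes hour 12). Taking the maximum gives a start of hour 20, and it finishes at 20 + 3 = hour 23.
Group study has to wait for error review (finishes hour 23); lecture review (finishes hour 12). The latest of these is hour 23, so group study runs hour 23 to 23 + 3 = hour 26.
After group study (finishes hour 26), final review can start at hour 26 and finishes at hour 35.
All tasks are finished once the last one completes. Finish times: Lecture review at 12, The problem set at 20, The practice exam at 16, Error review at 23, Group study at 26, Final review at 35. The latest is hour 35.

35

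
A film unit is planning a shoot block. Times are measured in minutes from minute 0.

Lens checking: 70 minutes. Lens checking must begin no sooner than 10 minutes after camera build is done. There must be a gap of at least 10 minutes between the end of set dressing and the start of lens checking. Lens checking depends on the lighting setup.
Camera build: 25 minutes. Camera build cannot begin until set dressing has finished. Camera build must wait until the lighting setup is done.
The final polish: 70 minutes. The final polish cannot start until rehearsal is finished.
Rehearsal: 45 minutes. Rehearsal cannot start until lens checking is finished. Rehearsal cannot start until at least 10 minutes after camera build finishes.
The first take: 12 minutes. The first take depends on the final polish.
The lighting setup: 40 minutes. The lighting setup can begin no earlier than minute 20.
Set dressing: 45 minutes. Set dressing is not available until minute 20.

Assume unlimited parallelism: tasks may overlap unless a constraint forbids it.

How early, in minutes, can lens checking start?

100

The lighting setup cannot begin until its own release at minute 20. It runs from minute 20 to 20 + 40 = minute 60.
Set dressing cannot begin until its own release at minute 20. It runs from minute 20 to 20 + 45 = minute 65.
For camera build: set dressing (finishes minute 65); the lighting setup (finishes minute 60). Taking the maximum gives a start of minute 65, and it finishes at 65 + 25 = minute 90.
Lens checking waits on camera build (finishes minute 90, plus 10-minute gap → minute 100); set dressing (finishes minute 65, plus 10-minute gap → minute 75); the lighting setup (finishes minute 60). The latest of these is minute 100, which is the earliest lens checking can start.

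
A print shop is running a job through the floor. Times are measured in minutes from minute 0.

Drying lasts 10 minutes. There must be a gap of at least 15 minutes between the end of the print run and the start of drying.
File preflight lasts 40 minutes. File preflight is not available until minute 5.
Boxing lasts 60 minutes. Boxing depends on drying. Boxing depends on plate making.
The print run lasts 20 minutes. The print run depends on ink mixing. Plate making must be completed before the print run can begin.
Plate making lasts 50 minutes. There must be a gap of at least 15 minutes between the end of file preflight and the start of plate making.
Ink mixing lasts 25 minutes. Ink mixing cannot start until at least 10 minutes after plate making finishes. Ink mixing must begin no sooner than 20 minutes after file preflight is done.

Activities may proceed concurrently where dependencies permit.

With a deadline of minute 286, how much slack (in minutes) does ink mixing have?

36

File preflight waits on its own release at minute 5, so it starts at minute 5 and finishes at 5 + 40 = minute 45.
Plate making waits on file preflight (finishes minute 45, plus 15-minute gap → minute 60), so it starts at minute 60 and finishes at 60 + 50 = minute 110.
Ink mixing needs all of plate making (finishes minute 110, plus 10-minute gap → minute 120); file preflight (finishes minute 45, plus 20-minute gap → minute 65). That puts its earliest start at minute 120; it finishes at 120 + 25 = minute 145.

Working backward from the deadline:
Nothing follows boxing; the deadline of minute 286 is its only limit. It must start by 286 − 60 = minute 226.
Drying must finish before boxing (must start by minute 226). With a 10-minute duration, drying must start by 226 − 10 = minute 216.
The print run must finish before drying (must start by minute 216, minus 15-minute gap → minute 201). With a 20-minute duration, the print run must start by 201 − 20 = minute 181.
Ink mixing must finish before the print run (must start by minute 181). With a 25-minute duration, ink mixing must start by 181 − 25 = minute 156.
So ink mixing can start as early as minute 120 and as late as minute 156, giving 156 − 120 = 36 minutes of slack.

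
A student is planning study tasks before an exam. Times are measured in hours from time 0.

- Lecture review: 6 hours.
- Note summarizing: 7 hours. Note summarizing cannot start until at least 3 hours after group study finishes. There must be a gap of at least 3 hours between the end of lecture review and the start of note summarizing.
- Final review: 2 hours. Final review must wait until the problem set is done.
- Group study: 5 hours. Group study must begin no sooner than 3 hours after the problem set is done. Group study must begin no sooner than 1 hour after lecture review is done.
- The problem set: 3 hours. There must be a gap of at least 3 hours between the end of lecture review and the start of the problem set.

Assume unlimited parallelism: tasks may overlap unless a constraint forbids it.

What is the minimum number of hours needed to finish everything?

30

Nothing blocks lecture review, so it runs from hour 0 to hour 6.
The problem set waits on lecture review (finishes hour 6, plus 3-hour gap → hour 9), so it starts at hour 9 and finishes at 9 + 3 = hour 12.
After the problem set (finishes hour 12), final review can start at hour 12 and finishes at hour 14.
Group study cannot start until the problem set (finishes hour 12, plus 3-hour gap → hour 15); lecture review (finishes hour 6, plus 1-hour gap → hour 7). The controlling bound is hour 15, so group study finishes at 15 + 5 = hour 20.
Note summarizing has to wait for group study (finishes hour 20, plus 3-hour gap → hour 23); lecture review (finishes hour 6, plus 3-hour gap → hour 9). The latest of these is hour 23, so note summarizing runs hour 23 to 23 + 7 = hour 30.
All tasks are finished once the last one completes. Finish times: Lecture review at 6, The problem set at 12, Group study at 20, Note summarizing at 30, Final review at 14. The latest is hour 30.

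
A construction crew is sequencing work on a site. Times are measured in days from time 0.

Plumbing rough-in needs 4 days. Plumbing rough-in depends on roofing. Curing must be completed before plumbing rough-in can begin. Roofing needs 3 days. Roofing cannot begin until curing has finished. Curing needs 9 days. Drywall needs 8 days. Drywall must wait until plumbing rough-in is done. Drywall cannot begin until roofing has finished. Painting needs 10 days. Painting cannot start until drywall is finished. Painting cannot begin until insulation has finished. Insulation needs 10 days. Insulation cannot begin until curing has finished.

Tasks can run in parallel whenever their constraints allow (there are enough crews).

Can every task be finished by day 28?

Curing can start immediately at day 0; it finishes at day 9.
Insulation cannot begin until curing (finishes day 9). It runs from day 9 to 9 + 10 = day 19.
Roofing cannot begin until curing (finishes day 9). It runs from day 9 to 9 + 3 = day 12.
Plumbing rough-in has to wait for roofing (finishes day 12); curing (finishes day 9). The latest of these is day 12, so plumbing rough-in runs day 12 to 12 + 4 = day 16.
Drywall needs all of plumbing rough-in (finishes day 16); roofing (finishes day 12). That puts its earliest start at day 16; it finishes at 16 + 8 = day 24.
For painting: drywall (finishes day 24); insulation (finishes day 19). Taking the maximum gives a start of day 24, and it finishes at 24 + 10 = day 34.
The earliest everything can be done is day 34, which is after the deadline of 28, so it is not possible.

No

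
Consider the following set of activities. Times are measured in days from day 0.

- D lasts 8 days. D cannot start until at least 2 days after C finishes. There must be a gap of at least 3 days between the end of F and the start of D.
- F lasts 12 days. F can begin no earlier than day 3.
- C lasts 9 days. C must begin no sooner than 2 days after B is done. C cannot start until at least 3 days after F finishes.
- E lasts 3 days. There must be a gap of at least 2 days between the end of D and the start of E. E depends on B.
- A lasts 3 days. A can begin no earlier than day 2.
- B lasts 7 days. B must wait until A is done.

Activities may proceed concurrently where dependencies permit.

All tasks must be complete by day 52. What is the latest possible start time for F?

E has no dependents, so it just needs to finish by day 52. Starting by 52 − 3 = day 49 achieves that.
D feeds into E (must start by day 49, minus 2-day gap → day 47); so D must finish by day 47 and therefore start by day 39.
C has to be done before D (must start by day 39, minus 2-day gap → day 37). That means finishing by day 37, i.e. starting by 37 − 9 = day 28.
F must finish in time for C (must start by day 28, minus 3-day gap → day 25); D (must start by day 39, minus 3-day gap → day 36). The tightest is day 25, so F must start by 25 − 12 = day 13.

13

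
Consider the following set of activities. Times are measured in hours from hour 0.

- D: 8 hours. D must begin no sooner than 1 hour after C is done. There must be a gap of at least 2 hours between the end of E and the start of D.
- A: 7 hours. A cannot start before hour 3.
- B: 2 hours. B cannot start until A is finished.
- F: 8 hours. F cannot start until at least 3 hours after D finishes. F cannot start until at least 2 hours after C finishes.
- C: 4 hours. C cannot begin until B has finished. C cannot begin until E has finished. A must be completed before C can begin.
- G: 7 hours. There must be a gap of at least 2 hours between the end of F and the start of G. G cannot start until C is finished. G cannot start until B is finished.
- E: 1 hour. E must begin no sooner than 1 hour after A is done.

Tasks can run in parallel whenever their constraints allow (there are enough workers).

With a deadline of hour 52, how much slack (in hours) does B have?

A waits on its own release at hour 3, so it starts at hour 3 and finishes at 3 + 7 = hour 10.
B waits on A (finishes hour 10), so it starts at hour 10 and finishes at 10 + 2 = hour 12.

Working backward from the deadline:
G must finish by hour 52; it takes 7 hours, so it must start by 52 − 7 = hour 45.
F feeds into G (must start by hour 45, minus 2-hour gap → hour 43); so F must finish by hour 43 and therefore start by hour 35.
Since F (must start by hour 35, minus 3-hour gap → hour 32) depends on it, D must finish by hour 32. Backing off its 8-hour duration gives a latest start of hour 24.
C has several dependents: D (must start by hour 24, minus 1-hour gap → hour 23); F (must start by hour 35, minus 2-hour gap → hour 33); G (must start by hour 45). The earliest of those limits is hour 23, so C must start by 23 − 4 = hour 19.
For B: C (must start by hour 19); G (must start by hour 45). The most restrictive is hour 19; with a 2-hour duration, B must start by hour 17.
So B can start as early as hour 10 and as late as hour 17, giving 17 − 10 = 7 hours of slack.

7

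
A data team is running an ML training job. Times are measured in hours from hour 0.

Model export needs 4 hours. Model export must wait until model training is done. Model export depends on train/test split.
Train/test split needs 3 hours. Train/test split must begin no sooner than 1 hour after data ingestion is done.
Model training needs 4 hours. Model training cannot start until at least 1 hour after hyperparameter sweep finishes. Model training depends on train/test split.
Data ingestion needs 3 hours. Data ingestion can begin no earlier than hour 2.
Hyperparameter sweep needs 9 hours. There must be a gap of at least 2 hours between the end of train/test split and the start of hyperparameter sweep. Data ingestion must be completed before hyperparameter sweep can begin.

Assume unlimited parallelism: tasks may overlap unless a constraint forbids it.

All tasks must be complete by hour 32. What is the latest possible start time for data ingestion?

5

To finish by hour 32, model export (duration 4) must start no later than hour 28.
Model training must finish before model export (must start by hour 28). With a 4-hour duration, model training must start by 28 − 4 = hour 24.
Hyperparameter sweep has to be done before model training (must start by hour 24, minus 1-hour gap → hour 23). That means finishing by hour 23, i.e. starting by 23 − 9 = hour 14.
Train/test split feeds hyperparameter sweep (must start by hour 14, minus 2-hour gap → hour 12); model training (must start by hour 24); model export (must start by hour 28). Taking the minimum, train/test split must finish by hour 12 and start by 12 − 3 = hour 9.
Data ingestion has several dependents: train/test split (must start by hour 9, minus 1-hour gap → hour 8); hyperparameter sweep (must start by hour 14). The earliest of those limits is hour 8, so data ingestion must start by 8 − 3 = hour 5.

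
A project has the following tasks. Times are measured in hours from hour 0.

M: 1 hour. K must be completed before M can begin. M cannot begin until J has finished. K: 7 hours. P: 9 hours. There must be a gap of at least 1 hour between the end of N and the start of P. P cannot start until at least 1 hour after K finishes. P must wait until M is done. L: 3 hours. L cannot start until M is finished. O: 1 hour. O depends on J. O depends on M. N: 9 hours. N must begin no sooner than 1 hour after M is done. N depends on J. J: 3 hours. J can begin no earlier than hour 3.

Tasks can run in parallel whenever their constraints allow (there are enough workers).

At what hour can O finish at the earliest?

K has no prerequisites, so it starts at hour 0 and finishes at hour 7.
J waits on its own release at hour 3, so it starts at hour 3 and finishes at 3 + 3 = hour 6.
For M: K (finishes hour 7); J (finishes hour 6). Taking the maximum gives a start of hour 7, and it finishes at 7 + 1 = hour 8.
O needs all of J (finishes hour 6); M (finishes hour 8). That puts its earliest start at hour 8; it finishes at 8 + 1 = hour 9.

9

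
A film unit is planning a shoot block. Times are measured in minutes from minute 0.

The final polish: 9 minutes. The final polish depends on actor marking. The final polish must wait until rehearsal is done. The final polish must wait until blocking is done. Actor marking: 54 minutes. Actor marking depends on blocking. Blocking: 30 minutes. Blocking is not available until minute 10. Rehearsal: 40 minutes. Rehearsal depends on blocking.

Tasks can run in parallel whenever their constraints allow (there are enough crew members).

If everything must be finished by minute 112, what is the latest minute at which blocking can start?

19

The final polish must finish by minute 112; it takes 9 minutes, so it must start by 112 − 9 = minute 103.
Actor marking must finish before the final polish (must start by minute 103). With a 54-minute duration, actor marking must start by 103 − 54 = minute 49.
Rehearsal feeds into the final polish (must start by minute 103); so rehearsal must finish by minute 103 and therefore start by minute 63.
Blocking feeds actor marking (must start by minute 49); rehearsal (must start by minute 63); the final polish (must start by minute 103). Taking the minimum, blocking must finish by minute 49 and start by 49 − 30 = minute 19.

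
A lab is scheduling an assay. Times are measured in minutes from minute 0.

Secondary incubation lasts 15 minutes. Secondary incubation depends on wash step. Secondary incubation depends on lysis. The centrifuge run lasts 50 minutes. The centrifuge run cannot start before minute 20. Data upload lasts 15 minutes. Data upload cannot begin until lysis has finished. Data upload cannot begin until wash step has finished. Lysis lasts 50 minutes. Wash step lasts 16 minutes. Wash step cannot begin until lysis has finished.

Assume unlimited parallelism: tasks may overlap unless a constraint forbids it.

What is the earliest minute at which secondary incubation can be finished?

Lysis can start immediately at minute 0; it finishes at minute 50.
After lysis (finishes minute 50), wash step can start at minute 50 and finishes at minute 66.
Secondary incubation has to wait for wash step (finishes minute 66); lysis (finishes minute 50). The latest of these is minute 66, so secondary incubation runs minute 66 to 66 + 15 = minute 81.

81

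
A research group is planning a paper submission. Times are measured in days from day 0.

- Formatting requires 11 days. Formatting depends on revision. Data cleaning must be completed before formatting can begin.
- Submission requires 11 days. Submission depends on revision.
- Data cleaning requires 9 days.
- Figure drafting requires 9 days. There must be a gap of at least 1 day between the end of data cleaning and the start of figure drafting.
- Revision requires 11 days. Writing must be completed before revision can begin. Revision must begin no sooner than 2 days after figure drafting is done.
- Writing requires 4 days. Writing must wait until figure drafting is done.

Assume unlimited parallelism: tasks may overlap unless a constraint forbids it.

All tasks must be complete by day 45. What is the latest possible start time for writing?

19

Nothing follows formatting; the deadline of day 45 is its only limit. It must start by 45 − 11 = day 34.
To finish by day 45, submission (duration 11) must start no later than day 34.
Revision feeds formatting (must start by day 34); submission (must start by day 34). Taking the minimum, revision must finish by day 34 and start by 34 − 11 = day 23.
Since revision (must start by day 23) depends on it, writing must finish by day 23. Backing off its 4-day duration gives a latest start of day 19.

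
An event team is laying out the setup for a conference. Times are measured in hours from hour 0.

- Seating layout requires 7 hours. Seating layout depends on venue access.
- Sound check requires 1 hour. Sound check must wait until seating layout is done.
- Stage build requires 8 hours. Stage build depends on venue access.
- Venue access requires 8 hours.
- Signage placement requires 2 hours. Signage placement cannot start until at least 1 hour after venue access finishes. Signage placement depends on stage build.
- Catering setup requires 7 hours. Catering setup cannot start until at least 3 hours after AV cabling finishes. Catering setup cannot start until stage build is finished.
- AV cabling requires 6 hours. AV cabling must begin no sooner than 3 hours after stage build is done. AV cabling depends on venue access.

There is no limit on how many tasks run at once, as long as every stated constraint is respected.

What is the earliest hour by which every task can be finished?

Venue access has no prerequisites, so it starts at hour 0 and finishes at hour 8.
After venue access (finishes hour 8), seating layout can start at hour 8 and finishes at hour 15.
Sound check cannot begin until seating layout (finishes hour 15). It runs from hour 15 to 15 + 1 = hour 16.
After venue access (finishes hour 8), stage build can start at hour 8 and finishes at hour 16.
Signage placement cannot start until venue access (finishes hour 8, plus 1-hour gap → hour 9); stage build (finishes hour 16). The controlling bound is hour 16, so signage placement finishes at 16 + 2 = hour 18.
For AV cabling: stage build (finishes hour 16, plus 3-hour gap → hour 19); venue access (finishes hour 8). Taking the maximum gives a start of hour 19, and it finishes at 19 + 6 = hour 25.
For catering setup: AV cabling (finishes hour 25, plus 3-hour gap → hour 28); stage build (finishes hour 16). Taking the maximum gives a start of hour 28, and it finishes at 28 + 7 = hour 35.
All tasks are finished once the last one completes. Finish times: Venue access at 8, Stage build at 16, AV cabling at 25, Seating layout at 15, Signage placement at 18, Catering setup at 35, Sound check at 16. The latest is hour 35.

35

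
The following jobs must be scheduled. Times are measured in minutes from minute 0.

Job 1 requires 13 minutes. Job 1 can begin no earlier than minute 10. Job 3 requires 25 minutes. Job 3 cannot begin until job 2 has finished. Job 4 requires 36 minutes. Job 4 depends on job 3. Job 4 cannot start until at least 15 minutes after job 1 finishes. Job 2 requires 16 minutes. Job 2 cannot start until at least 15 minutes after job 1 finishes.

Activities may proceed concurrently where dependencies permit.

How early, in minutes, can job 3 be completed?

Job 1 cannot begin until its own release at minute 10. It runs from minute 10 to 10 + 13 = minute 23.
After job 1 (finishes minute 23, plus 15-minute gap → minute 38), job 2 can start at minute 38 and finishes at minute 54.
Job 3 waits on job 2 (finishes minute 54), so it starts at minute 54 and finishes at 54 + 25 = minute 79.

79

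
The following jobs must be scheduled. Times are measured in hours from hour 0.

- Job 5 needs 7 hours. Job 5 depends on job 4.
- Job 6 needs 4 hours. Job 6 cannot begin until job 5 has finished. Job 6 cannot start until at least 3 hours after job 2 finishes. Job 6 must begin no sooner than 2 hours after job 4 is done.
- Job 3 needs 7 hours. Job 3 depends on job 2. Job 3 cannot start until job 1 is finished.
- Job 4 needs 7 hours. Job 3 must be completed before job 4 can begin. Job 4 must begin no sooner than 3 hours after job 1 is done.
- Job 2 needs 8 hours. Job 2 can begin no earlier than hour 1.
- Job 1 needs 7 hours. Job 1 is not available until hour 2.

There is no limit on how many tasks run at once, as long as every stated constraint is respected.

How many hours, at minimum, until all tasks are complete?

34

After its own release at hour 1, job 2 can start at hour 1 and finishes at hour 9.
Job 1 cannot begin until its own release at hour 2. It runs from hour 2 to 2 + 7 = hour 9.
Job 3 cannot start until job 2 (finishes hour 9); job 1 (finishes hour 9). The controlling bound is hour 9, so job 3 finishes at 9 + 7 = hour 16.
Job 4 needs all of job 3 (finishes hour 16); job 1 (finishes hour 9, plus 3-hour gap → hour 12). That puts its earliest start at hour 16; it finishes at 16 + 7 = hour 23.
After job 4 (finishes hour 23), job 5 can start at hour 23 and finishes at hour 30.
For job 6: job 5 (finishes hour 30); job 2 (finishes hour 9, plus 3-hour gap → hour 12); job 4 (finishes hour 23, plus 2-hour gap → hour 25). Taking the maximum gives a start of hour 30, and it finishes at 30 + 4 = hour 34.
All tasks are finished once the last one completes. Finish times: Job 1 at 9, Job 2 at 9, Job 3 at 16, Job 4 at 23, Job 5 at 30, Job 6 at 34. The latest is hour 34.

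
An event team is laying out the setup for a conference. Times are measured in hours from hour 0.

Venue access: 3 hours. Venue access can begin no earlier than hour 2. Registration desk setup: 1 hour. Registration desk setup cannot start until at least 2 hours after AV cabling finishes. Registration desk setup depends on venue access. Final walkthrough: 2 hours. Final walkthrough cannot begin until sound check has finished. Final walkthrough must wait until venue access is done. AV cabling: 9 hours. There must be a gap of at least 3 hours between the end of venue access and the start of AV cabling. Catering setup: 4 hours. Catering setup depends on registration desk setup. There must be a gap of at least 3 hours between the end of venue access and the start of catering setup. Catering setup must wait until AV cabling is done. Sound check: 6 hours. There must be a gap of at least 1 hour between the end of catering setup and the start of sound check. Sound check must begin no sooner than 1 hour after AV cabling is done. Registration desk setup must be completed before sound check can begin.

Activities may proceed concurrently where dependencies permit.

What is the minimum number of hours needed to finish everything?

33

Venue access cannot begin until its own release at hour 2. It runs from hour 2 to 2 + 3 = hour 5.
AV cabling waits on venue access (finishes hour 5, plus 3-hour gap → hour 8), so it starts at hour 8 and finishes at 8 + 9 = hour 17.
Registration desk setup cannot start until AV cabling (finishes hour 17, plus 2-hour gap → hour 19); venue access (finishes hour 5). The controlling bound is hour 19, so registration desk setup finishes at 19 + 1 = hour 20.
Catering setup has to wait for registration desk setup (finishes hour 20); venue access (finishes hour 5, plus 3-hour gap → hour 8); AV cabling (finishes hour 17). The latest of these is hour 20, so catering setup runs hour 20 to 20 + 4 = hour 24.
Sound check has to wait for catering setup (finishes hour 24, plus 1-hour gap → hour 25); AV cabling (finishes hour 17, plus 1-hour gap → hour 18); registration desk setup (finishes hour 20). The latest of these is hour 25, so sound check runs hour 25 to 25 + 6 = hour 31.
Final walkthrough cannot start until sound check (finishes hour 31); venue access (finishes hour 5). The controlling bound is hour 31, so final walkthrough finishes at 31 + 2 = hour 33.
All tasks are finished once the last one completes. Finish times: Venue access at 5, AV cabling at 17, Registration desk setup at 20, Catering setup at 24, Sound check at 31, Final walkthrough at 33. The latest is hour 33.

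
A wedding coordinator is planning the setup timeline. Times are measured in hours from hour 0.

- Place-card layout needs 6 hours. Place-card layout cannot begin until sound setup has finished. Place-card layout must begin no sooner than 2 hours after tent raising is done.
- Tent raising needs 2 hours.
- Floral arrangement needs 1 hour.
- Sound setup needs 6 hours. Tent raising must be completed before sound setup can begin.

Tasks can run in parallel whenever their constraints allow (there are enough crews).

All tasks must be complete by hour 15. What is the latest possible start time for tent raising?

Nothing follows place-card layout; the deadline of hour 15 is its only limit. It must start by 15 − 6 = hour 9.
Since place-card layout (must start by hour 9) depends on it, sound setup must finish by hour 9. Backing off its 6-hour duration gives a latest start of hour 3.
For tent raising: sound setup (must start by hour 3); place-card layout (must start by hour 9, minus 2-hour gap → hour 7). The most restrictive is hour 3; with a 2-hour duration, tent raising must start by hour 1.

1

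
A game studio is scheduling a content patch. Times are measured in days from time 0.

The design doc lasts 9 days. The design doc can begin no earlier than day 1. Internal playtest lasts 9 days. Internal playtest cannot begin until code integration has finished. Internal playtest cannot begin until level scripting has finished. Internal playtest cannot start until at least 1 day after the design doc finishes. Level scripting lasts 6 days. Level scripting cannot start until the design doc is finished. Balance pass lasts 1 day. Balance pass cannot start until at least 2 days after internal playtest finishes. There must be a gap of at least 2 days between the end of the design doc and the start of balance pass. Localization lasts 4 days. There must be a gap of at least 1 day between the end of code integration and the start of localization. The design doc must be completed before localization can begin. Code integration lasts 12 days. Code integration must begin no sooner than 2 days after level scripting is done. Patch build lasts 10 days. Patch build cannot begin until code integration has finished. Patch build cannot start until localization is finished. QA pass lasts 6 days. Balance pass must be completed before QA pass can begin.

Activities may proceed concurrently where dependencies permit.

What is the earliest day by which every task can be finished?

48

The design doc waits on its own release at day 1, so it starts at day 1 and finishes at 1 + 9 = day 10.
Level scripting cannot begin until the design doc (finishes day 10). It runs from day 10 to 10 + 6 = day 16.
Code integration waits on level scripting (finishes day 16, plus 2-day gap → day 18), so it starts at day 18 and finishes at 18 + 12 = day 30.
Localization cannot start until code integration (finishes day 30, plus 1-day gap → day 31); the design doc (finishes day 10). The controlling bound is day 31, so localization finishes at 31 + 4 = day 35.
Patch build needs all of code integration (finishes day 30); localization (finishes day 35). That puts its earliest start at day 35; it finishes at 35 + 10 = day 45.
Internal playtest has to wait for code integration (finishes day 30); level scripting (finishes day 16); the design doc (finishes day 10, plus 1-day gap → day 11). The latest of these is day 30, so internal playtest runs day 30 to 30 + 9 = day 39.
For balance pass: internal playtest (finishes day 39, plus 2-day gap → day 41); the design doc (finishes day 10, plus 2-day gap → day 12). Taking the maximum gives a start of day 41, and it finishes at 41 + 1 = day 42.
QA pass waits on balance pass (finishes day 42), so it starts at day 42 and finishes at 42 + 6 = day 48.
All tasks are finished once the last one completes. Finish times: The design doc at 10, Level scripting at 16, Code integration at 30, Internal playtest at 39, Balance pass at 42, Localization at 35, QA pass at 48, Patch build at 45. The latest is day 48.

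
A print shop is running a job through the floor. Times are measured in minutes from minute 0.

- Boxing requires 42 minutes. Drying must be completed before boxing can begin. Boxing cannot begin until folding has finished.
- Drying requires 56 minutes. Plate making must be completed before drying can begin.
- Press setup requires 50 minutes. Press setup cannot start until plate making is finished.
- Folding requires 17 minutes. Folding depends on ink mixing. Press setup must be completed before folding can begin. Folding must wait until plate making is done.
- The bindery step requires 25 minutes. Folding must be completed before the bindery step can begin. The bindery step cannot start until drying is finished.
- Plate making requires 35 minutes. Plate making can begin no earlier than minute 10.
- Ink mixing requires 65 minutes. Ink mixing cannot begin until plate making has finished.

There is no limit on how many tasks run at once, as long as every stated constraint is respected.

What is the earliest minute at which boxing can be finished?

After its own release at minute 10, plate making can start at minute 10 and finishes at minute 45.
Drying waits on plate making (finishes minute 45), so it starts at minute 45 and finishes at 45 + 56 = minute 101.
Press setup cannot begin until plate making (finishes minute 45). It runs from minute 45 to 45 + 50 = minute 95.
After plate making (finishes minute 45), ink mixing can start at minute 45 and finishes at minute 110.
For folding: ink mixing (finishes minute 110); press setup (finishes minute 95); plate making (finishes minute 45). Taking the maximum gives a start of minute 110, and it finishes at 110 + 17 = minute 127.
Boxing needs all of drying (finishes minute 101); folding (finishes minute 127). That puts its earliest start at minute 127; it finishes at 127 + 42 = minute 169.

169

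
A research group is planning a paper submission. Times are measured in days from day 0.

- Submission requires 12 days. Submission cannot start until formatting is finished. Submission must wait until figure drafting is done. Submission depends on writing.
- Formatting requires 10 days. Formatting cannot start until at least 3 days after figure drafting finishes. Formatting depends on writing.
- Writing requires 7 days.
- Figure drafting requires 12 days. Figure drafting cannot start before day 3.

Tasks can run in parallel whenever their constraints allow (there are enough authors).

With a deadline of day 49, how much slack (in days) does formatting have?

9

Nothing blocks writing, so it runs from day 0 to day 7.
Figure drafting waits on its own release at day 3, so it starts at day 3 and finishes at 3 + 12 = day 15.
For formatting: figure drafting (finishes day 15, plus 3-day gap → day 18); writing (finishes day 7). Taking the maximum gives a start of day 18, and it finishes at 18 + 10 = day 28.

Working backward from the deadline:
To finish by day 49, submission (duration 12) must start no later than day 37.
Since submission (must start by day 37) depends on it, formatting must finish by day 37. Backing off its 10-day duration gives a latest start of day 27.
So formatting can start as early as day 18 and as late as day 27, giving 27 − 18 = 9 days of slack.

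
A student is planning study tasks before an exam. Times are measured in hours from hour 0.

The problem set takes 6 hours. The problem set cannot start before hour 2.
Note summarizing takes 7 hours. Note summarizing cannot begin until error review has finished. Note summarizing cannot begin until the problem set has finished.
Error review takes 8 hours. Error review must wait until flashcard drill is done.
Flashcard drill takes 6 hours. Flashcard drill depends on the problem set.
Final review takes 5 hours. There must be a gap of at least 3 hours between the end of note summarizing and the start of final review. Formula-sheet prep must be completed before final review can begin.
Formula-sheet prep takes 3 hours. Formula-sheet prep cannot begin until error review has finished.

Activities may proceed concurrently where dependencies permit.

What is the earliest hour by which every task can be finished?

37

The problem set cannot begin until its own release at hour 2. It runs from hour 2 to 2 + 6 = hour 8.
After the problem set (finishes hour 8), flashcard drill can start at hour 8 and finishes at hour 14.
After flashcard drill (finishes hour 14), error review can start at hour 14 and finishes at hour 22.
Formula-sheet prep cannot begin until error review (finishes hour 22). It runs from hour 22 to 22 + 3 = hour 25.
Note summarizing has to wait for error review (finishes hour 22); the problem set (finishes hour 8). The latest of these is hour 22, so note summarizing runs hour 22 to 22 + 7 = hour 29.
For final review: note summarizing (finishes hour 29, plus 3-hour gap → hour 32); formula-sheet prep (finishes hour 25). Taking the maximum gives a start of hour 32, and it finishes at 32 + 5 = hour 37.
All tasks are finished once the last one completes. Finish times: The problem set at 8, Flashcard drill at 14, Error review at 22, Note summarizing at 29, Formula-sheet prep at 25, Final review at 37. The latest is hour 37.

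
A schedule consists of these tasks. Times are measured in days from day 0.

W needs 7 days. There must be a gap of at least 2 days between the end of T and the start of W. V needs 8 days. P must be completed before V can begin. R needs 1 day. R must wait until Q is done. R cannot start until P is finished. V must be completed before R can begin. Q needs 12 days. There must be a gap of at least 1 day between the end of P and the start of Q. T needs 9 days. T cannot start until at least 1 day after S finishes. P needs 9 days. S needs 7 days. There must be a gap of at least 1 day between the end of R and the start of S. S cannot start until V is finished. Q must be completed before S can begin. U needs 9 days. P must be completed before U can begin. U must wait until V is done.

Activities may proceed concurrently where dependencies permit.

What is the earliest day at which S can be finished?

P can start immediately at day 0; it finishes at day 9.
V cannot begin until P (finishes day 9). It runs from day 9 to 9 + 8 = day 17.
After P (finishes day 9, plus 1-day gap → day 10), Q can start at day 10 and finishes at day 22.
R cannot start until Q (finishes day 22); P (finishes day 9); V (finishes day 17). The controlling bound is day 22, so R finishes at 22 + 1 = day 23.
S cannot start until R (finishes day 23, plus 1-day gap → day 24); V (finishes day 17); Q (finishes day 22). The controlling bound is day 24, so S finishes at 24 + 7 = day 31.

31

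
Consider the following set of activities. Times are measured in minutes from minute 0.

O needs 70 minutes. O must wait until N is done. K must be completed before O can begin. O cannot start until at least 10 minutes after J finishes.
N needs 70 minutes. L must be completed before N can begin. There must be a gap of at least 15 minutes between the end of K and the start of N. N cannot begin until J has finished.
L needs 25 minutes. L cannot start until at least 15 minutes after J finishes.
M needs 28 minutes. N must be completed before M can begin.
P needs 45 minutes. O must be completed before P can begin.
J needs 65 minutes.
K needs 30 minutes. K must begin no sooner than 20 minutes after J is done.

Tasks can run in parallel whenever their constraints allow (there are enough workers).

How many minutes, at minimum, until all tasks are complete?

J has no prerequisites, so it starts at minute 0 and finishes at minute 65.
After J (finishes minute 65, plus 15-minute gap → minute 80), L can start at minute 80 and finishes at minute 105.
K cannot begin until J (finishes minute 65, plus 20-minute gap → minute 85). It runs from minute 85 to 85 + 30 = minute 115.
For N: L (finishes minute 105); K (finishes minute 115, plus 15-minute gap → minute 130); J (finishes minute 65). Taking the maximum gives a start of minute 130, and it finishes at 130 + 70 = minute 200.
O has to wait for N (finishes minute 200); K (finishes minute 115); J (finishes minute 65, plus 10-minute gap → minute 75). The latest of these is minute 200, so O runs minute 200 to 200 + 70 = minute 270.
P waits on O (finishes minute 270), so it starts at minute 270 and finishes at 270 + 45 = minute 315.
M waits on N (finishes minute 200), so it starts at minute 200 and finishes at 200 + 28 = minute 228.
All tasks are finished once the last one completes. Finish times: J at 65, K at 115, L at 105, M at 228, N at 200, O at 270, P at 315. The latest is minute 315.

315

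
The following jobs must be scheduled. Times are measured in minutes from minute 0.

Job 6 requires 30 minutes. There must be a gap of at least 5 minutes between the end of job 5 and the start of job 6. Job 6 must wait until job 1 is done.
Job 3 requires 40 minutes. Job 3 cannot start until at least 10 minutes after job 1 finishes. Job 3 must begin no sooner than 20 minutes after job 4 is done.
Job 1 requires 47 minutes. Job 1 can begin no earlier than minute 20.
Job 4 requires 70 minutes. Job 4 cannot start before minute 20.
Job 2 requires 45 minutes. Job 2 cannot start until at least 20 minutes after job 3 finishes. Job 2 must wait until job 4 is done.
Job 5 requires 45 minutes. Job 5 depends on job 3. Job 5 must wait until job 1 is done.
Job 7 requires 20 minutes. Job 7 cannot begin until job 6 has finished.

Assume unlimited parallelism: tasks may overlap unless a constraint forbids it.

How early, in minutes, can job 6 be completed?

230

Job 4 cannot begin until its own release at minute 20. It runs from minute 20 to 20 + 70 = minute 90.
After its own release at minute 20, job 1 can start at minute 20 and finishes at minute 67.
Job 3 has to wait for job 1 (finishes minute 67, plus 10-minute gap → minute 77); job 4 (finishes minute 90, plus 20-minute gap → minute 110). The latest of these is minute 110, so job 3 runs minute 110 to 110 + 40 = minute 150.
Job 5 needs all of job 3 (finishes minute 150); job 1 (finishes minute 67). That puts its earliest start at minute 150; it finishes at 150 + 45 = minute 195.
Job 6 needs all of job 5 (finishes minute 195, plus 5-minute gap → minute 200); job 1 (finishes minute 67). That puts its earliest start at minute 200; it finishes at 200 + 30 = minute 230.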